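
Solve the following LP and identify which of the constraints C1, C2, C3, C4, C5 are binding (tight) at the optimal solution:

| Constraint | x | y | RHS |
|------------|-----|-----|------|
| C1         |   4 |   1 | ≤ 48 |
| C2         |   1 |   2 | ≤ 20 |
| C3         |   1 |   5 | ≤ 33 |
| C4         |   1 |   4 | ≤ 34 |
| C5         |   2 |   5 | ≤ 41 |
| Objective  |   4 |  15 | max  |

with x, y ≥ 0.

At x = 8, y = 5, compute slack b - a·x for each constraint:
  C1: 48 − 37 = 11  (slack)
  C2: 20 − 18 = 2  (slack)
  C3: 33 − 33 = 0  (binding)
  C4: 34 − 28 = 6  (slack)
  C5: 41 − 41 = 0  (binding)

Optimal: x = 8, y = 5
Binding: C3, C5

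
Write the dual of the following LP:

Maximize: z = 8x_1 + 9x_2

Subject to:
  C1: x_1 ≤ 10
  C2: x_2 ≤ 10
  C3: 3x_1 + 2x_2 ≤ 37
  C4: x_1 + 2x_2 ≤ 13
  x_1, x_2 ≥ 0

Primal max cᵀx s.t. Ax ≤ b, x ≥ 0  →  Dual min bᵀy s.t. Aᵀy ≥ c, y ≥ 0.

Minimize: z = 10y1 + 10y2 + 37y3 + 13y4

Subject to:
  y1 + 3y3 + y4 ≥ 8
  y2 + 2y3 + 2y4 ≥ 9
  y1, y2, y3, y4 ≥ 0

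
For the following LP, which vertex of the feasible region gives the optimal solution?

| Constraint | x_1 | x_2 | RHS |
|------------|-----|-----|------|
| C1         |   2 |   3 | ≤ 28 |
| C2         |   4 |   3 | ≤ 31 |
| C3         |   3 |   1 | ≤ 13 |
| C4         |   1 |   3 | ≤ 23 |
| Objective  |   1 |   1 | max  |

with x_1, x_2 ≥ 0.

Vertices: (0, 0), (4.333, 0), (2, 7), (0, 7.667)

Evaluate the objective at each vertex of the feasible region:
  z(0, 0) = 0
  z(4.333, 0) = 4.333
  z(2, 7) = 9  ←
  z(0, 7.667) = 7.667
The maximum is at x_1 = 2, x_2 = 7.

(2, 7)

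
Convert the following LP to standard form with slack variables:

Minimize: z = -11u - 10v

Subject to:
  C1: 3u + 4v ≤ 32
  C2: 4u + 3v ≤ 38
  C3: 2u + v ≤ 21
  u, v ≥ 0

min z = -11u - 10v

s.t.
  3u + 4v + s1 = 32
  4u + 3v + s2 = 38
  2u + v + s3 = 21
  u, v, s1, s2, s3 ≥ 0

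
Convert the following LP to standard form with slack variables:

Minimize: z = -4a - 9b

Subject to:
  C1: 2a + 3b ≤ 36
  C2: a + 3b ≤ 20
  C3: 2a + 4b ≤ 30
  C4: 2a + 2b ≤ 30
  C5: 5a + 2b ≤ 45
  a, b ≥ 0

min z = -4a - 9b

s.t.
  2a + 3b + s1 = 36
  a + 3b + s2 = 20
  2a + 4b + s3 = 30
  2a + 2b + s4 = 30
  5a + 2b + s5 = 45
  a, b, s1, s2, s3, s4, s5 ≥ 0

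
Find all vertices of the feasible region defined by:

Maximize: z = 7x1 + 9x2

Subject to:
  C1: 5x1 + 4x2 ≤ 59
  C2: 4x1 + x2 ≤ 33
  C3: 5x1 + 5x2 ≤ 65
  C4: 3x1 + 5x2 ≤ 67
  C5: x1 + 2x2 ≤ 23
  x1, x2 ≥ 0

(0, 0), (8.25, 0), (6.667, 6.333), (3, 10), (0, 11.5)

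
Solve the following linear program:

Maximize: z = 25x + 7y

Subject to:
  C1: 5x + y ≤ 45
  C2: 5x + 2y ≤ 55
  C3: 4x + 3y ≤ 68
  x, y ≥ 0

Evaluate the objective at each vertex of the feasible region:
  z(0, 0) = 0
  z(9, 0) = 225
  z(7, 10) = 245  ←
  z(4.143, 17.14) = 223.6
  z(0, 22.67) = 158.7
The maximum is at x = 7, y = 10.

x = 7, y = 10, z = 245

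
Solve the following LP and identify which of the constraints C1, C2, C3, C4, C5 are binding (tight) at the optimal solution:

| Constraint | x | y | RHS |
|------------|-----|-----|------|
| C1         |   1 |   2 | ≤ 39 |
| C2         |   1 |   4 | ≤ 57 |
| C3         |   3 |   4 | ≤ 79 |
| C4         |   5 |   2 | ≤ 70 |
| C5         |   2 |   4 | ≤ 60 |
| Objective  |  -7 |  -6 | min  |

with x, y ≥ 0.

At x = 10, y = 10, compute slack b - a·x for each constraint:
  C1: 39 − 30 = 9  (slack)
  C2: 57 − 50 = 7  (slack)
  C3: 79 − 70 = 9  (slack)
  C4: 70 − 70 = 0  (binding)
  C5: 60 − 60 = 0  (binding)

Optimal: x = 10, y = 10
Binding: C4, C5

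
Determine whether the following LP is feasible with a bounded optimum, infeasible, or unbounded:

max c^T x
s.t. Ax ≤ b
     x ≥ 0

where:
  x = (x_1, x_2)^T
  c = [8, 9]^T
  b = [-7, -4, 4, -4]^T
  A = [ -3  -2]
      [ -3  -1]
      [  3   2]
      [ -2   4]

Infeasible (no feasible solution exists)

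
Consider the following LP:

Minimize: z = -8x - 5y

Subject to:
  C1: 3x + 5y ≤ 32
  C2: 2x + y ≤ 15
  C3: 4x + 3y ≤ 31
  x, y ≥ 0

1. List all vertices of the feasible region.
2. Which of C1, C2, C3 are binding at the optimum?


1. (0, 0), (7.5, 0), (7, 1), (5.364, 3.182), (0, 6.4)
2. C2, C3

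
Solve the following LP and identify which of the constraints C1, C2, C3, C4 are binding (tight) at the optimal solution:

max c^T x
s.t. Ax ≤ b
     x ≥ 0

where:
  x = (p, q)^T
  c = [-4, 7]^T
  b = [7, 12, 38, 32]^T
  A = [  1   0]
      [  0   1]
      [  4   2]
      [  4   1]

At p = 0, q = 12, compute slack b - a·x for each constraint:
  C1: 7 − 0 = 7  (slack)
  C2: 12 − 12 = 0  (binding)
  C3: 38 − 24 = 14  (slack)
  C4: 32 − 12 = 20  (slack)

Optimal: p = 0, q = 12
Binding: C2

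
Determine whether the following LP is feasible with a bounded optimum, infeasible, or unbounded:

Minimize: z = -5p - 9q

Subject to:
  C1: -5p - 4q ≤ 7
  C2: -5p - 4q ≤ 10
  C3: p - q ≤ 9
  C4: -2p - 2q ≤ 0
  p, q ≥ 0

Unbounded (objective can decrease without bound)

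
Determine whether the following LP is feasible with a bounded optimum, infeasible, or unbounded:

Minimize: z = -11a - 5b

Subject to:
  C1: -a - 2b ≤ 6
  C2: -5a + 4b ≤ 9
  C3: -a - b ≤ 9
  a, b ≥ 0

Unbounded (objective can decrease without bound)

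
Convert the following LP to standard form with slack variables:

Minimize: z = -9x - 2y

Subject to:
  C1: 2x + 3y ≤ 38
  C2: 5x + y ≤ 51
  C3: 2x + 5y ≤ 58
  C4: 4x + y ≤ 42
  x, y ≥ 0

min z = -9x - 2y

s.t.
  2x + 3y + s1 = 38
  5x + y + s2 = 51
  2x + 5y + s3 = 58
  4x + y + s4 = 42
  x, y, s1, s2, s3, s4 ≥ 0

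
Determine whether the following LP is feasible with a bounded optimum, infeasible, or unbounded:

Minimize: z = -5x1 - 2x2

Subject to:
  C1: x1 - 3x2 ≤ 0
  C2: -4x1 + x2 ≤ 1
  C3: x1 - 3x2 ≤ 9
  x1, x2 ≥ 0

Unbounded (objective can decrease without bound)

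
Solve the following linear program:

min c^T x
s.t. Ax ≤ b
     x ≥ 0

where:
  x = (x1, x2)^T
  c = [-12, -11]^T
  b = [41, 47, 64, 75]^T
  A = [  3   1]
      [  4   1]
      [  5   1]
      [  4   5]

Evaluate the objective at each vertex of the feasible region:
  z(0, 0) = 0
  z(11.75, 0) = -141
  z(10, 7) = -197  ←
  z(0, 15) = -165
The minimum is at x1 = 10, x2 = 7.

x1 = 10, x2 = 7, z = -197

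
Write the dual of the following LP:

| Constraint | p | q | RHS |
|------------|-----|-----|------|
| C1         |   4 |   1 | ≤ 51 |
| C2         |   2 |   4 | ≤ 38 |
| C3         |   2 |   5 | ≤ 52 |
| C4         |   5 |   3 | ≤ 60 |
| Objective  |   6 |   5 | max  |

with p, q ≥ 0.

Primal max cᵀx s.t. Ax ≤ b, x ≥ 0  →  Dual min bᵀy s.t. Aᵀy ≥ c, y ≥ 0.

Minimize: z = 51y1 + 38y2 + 52y3 + 60y4

Subject to:
  4y1 + 2y2 + 2y3 + 5y4 ≥ 6
  y1 + 4y2 + 5y3 + 3y4 ≥ 5
  y1, y2, y3, y4 ≥ 0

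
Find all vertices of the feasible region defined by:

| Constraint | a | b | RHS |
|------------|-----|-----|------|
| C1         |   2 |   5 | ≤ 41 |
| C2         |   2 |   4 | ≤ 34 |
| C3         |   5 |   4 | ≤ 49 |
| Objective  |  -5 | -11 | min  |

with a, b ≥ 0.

(0, 0), (9.8, 0), (5, 6), (3, 7), (0, 8.2)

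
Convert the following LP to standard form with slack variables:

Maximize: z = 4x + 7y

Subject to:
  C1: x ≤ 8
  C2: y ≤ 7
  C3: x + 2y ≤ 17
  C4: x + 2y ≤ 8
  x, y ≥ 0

max z = 4x + 7y

s.t.
  x + s1 = 8
  y + s2 = 7
  x + 2y + s3 = 17
  x + 2y + s4 = 8
  x, y, s1, s2, s3, s4 ≥ 0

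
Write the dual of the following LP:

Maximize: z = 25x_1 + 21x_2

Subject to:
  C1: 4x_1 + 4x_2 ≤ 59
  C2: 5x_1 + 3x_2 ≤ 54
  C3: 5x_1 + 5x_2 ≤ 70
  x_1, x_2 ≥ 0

Primal max cᵀx s.t. Ax ≤ b, x ≥ 0  →  Dual min bᵀy s.t. Aᵀy ≥ c, y ≥ 0.

Minimize: z = 59y1 + 54y2 + 70y3

Subject to:
  4y1 + 5y2 + 5y3 ≥ 25
  4y1 + 3y2 + 5y3 ≥ 21
  y1, y2, y3 ≥ 0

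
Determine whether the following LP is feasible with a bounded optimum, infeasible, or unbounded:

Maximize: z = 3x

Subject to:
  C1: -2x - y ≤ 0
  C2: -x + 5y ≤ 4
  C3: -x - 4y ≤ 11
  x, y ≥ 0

Unbounded (objective can increase without bound)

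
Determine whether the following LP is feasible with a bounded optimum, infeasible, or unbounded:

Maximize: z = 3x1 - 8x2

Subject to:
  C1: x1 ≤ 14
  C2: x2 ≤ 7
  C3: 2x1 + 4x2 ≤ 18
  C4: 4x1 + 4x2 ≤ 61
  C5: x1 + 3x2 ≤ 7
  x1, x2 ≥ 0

Feasible with a bounded optimal solution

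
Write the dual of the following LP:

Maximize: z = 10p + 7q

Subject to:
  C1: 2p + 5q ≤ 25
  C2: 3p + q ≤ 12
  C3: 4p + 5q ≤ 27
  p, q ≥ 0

Primal max cᵀx s.t. Ax ≤ b, x ≥ 0  →  Dual min bᵀy s.t. Aᵀy ≥ c, y ≥ 0.

Minimize: z = 25y1 + 12y2 + 27y3

Subject to:
  2y1 + 3y2 + 4y3 ≥ 10
  5y1 + y2 + 5y3 ≥ 7
  y1, y2, y3 ≥ 0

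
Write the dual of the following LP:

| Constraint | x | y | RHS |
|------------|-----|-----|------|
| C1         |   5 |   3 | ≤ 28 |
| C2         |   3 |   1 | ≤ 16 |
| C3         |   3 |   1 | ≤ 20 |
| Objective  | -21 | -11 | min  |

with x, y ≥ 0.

Primal min cᵀx s.t. Ax ≤ b, x ≥ 0  →  Dual max −bᵀy s.t. Aᵀy ≥ −c, y ≥ 0.

Maximize: z = -28y1 - 16y2 - 20y3

Subject to:
  5y1 + 3y2 + 3y3 ≥ 21
  3y1 + y2 + y3 ≥ 11
  y1, y2, y3 ≥ 0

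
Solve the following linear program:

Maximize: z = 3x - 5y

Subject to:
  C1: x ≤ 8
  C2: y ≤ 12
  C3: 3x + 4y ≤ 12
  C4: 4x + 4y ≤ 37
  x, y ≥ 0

Evaluate the objective at each vertex of the feasible region:
  z(0, 0) = 0
  z(4, 0) = 12  ←
  z(0, 3) = -15
The maximum is at x = 4, y = 0.

x = 4, y = 0, z = 12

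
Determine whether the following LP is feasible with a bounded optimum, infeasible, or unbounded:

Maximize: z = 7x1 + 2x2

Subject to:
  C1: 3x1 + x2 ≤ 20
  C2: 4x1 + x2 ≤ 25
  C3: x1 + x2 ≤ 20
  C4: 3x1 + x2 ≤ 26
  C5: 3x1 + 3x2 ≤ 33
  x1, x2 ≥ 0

Feasible with a bounded optimal solution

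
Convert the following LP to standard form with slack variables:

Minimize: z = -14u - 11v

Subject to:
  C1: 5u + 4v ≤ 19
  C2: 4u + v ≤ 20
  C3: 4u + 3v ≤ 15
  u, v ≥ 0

min z = -14u - 11v

s.t.
  5u + 4v + s1 = 19
  4u + v + s2 = 20
  4u + 3v + s3 = 15
  u, v, s1, s2, s3 ≥ 0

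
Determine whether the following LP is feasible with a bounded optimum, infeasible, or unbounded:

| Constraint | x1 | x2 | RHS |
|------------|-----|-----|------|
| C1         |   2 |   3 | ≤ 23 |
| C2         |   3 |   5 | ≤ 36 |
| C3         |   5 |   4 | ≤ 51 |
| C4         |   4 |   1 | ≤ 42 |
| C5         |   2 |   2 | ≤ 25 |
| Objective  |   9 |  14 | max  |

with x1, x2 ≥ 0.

Feasible with a bounded optimal solution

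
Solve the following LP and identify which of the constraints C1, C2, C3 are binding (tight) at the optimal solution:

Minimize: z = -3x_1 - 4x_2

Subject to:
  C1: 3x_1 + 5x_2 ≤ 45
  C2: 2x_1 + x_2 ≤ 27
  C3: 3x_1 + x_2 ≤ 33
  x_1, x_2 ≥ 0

At x_1 = 10, x_2 = 3, compute slack b - a·x for each constraint:
  C1: 45 − 45 = 0  (binding)
  C2: 27 − 23 = 4  (slack)
  C3: 33 − 33 = 0  (binding)

Optimal: x_1 = 10, x_2 = 3
Binding: C1, C3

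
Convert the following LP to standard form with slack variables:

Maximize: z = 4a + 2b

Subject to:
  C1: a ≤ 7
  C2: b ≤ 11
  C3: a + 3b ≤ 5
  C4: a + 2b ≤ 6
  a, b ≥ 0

max z = 4a + 2b

s.t.
  a + s1 = 7
  b + s2 = 11
  a + 3b + s3 = 5
  a + 2b + s4 = 6
  a, b, s1, s2, s3, s4 ≥ 0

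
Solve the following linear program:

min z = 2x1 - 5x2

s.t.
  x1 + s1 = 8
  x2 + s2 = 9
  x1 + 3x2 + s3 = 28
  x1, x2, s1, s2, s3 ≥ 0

Evaluate the objective at each vertex of the feasible region:
  z(0, 0) = 0
  z(8, 0) = 16
  z(8, 6.667) = -17.33
  z(1, 9) = -43
  z(0, 9) = -45  ←
The minimum is at x1 = 0, x2 = 9.

x1 = 0, x2 = 9, z = -45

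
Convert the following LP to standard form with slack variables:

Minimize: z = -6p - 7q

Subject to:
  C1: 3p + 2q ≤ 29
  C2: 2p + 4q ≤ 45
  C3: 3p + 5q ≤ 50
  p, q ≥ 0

min z = -6p - 7q

s.t.
  3p + 2q + s1 = 29
  2p + 4q + s2 = 45
  3p + 5q + s3 = 50
  p, q, s1, s2, s3 ≥ 0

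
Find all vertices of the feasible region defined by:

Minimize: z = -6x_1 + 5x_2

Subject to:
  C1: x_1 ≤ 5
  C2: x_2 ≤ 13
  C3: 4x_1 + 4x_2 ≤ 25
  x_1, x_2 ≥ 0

(0, 0), (5, 0), (5, 1.25), (0, 6.25)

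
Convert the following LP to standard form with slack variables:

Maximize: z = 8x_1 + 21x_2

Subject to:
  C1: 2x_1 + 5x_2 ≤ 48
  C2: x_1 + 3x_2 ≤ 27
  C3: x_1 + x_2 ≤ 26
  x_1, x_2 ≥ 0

max z = 8x_1 + 21x_2

s.t.
  2x_1 + 5x_2 + s1 = 48
  x_1 + 3x_2 + s2 = 27
  x_1 + x_2 + s3 = 26
  x_1, x_2, s1, s2, s3 ≥ 0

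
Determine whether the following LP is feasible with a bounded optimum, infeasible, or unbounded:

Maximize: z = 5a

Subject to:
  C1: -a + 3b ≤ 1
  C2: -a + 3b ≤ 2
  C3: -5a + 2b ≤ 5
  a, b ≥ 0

Unbounded (objective can increase without bound)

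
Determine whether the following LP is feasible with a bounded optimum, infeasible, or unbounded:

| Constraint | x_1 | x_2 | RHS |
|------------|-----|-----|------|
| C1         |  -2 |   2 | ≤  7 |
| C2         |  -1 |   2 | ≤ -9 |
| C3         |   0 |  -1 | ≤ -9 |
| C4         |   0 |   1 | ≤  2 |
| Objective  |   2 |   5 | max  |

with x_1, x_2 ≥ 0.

Infeasible (no feasible solution exists)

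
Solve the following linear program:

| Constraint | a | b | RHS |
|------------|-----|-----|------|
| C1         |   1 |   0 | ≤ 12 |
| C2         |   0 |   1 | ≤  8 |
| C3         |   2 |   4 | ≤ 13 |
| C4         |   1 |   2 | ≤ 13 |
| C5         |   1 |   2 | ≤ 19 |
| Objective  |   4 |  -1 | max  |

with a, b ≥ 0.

Evaluate the objective at each vertex of the feasible region:
  z(0, 0) = 0
  z(6.5, 0) = 26  ←
  z(0, 3.25) = -3.25
The maximum is at a = 6.5, b = 0.

a = 6.5, b = 0, z = 26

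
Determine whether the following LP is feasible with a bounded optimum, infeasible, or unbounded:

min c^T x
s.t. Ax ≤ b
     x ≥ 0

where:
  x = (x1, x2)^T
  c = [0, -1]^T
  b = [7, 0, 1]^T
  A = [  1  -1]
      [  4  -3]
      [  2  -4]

Unbounded (objective can decrease without bound)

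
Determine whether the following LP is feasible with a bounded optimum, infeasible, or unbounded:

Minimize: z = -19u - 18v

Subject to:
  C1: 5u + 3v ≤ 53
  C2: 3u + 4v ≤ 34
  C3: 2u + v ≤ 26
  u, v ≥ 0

Feasible with a bounded optimal solution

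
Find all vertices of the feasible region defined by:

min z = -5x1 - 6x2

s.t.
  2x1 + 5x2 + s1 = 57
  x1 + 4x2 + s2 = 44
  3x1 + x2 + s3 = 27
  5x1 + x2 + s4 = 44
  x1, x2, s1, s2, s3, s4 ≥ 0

(0, 0), (8.8, 0), (8.5, 1.5), (6, 9), (2.667, 10.33), (0, 11)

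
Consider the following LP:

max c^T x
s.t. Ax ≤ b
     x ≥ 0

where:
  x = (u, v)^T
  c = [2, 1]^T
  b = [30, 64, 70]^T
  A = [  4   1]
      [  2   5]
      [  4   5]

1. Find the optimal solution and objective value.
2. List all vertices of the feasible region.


1. u = 5, v = 10, z = 20
2. (0, 0), (7.5, 0), (5, 10), (3, 11.6), (0, 12.8)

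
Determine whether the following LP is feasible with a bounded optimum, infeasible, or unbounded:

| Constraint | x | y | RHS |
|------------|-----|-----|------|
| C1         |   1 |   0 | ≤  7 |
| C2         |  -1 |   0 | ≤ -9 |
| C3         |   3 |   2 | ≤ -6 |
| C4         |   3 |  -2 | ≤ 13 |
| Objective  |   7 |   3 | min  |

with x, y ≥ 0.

Infeasible (no feasible solution exists)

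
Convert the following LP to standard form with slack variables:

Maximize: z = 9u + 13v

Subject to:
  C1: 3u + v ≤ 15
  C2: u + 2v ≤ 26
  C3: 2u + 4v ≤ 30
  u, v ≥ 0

max z = 9u + 13v

s.t.
  3u + v + s1 = 15
  u + 2v + s2 = 26
  2u + 4v + s3 = 30
  u, v, s1, s2, s3 ≥ 0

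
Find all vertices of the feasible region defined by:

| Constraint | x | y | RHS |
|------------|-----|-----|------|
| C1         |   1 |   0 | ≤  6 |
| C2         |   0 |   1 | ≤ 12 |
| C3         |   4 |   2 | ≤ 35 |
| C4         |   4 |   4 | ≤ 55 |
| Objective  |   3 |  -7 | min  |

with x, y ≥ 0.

(0, 0), (6, 0), (6, 5.5), (3.75, 10), (1.75, 12), (0, 12)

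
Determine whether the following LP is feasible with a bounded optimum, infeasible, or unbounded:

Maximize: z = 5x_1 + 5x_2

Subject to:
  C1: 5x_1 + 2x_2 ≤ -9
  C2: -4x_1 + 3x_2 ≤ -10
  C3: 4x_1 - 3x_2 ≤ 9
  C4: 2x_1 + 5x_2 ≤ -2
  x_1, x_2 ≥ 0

Infeasible (no feasible solution exists)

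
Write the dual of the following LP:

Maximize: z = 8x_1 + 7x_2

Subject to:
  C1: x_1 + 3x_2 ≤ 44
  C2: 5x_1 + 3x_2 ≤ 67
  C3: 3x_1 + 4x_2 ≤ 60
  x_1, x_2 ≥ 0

Primal max cᵀx s.t. Ax ≤ b, x ≥ 0  →  Dual min bᵀy s.t. Aᵀy ≥ c, y ≥ 0.

Minimize: z = 44y1 + 67y2 + 60y3

Subject to:
  y1 + 5y2 + 3y3 ≥ 8
  3y1 + 3y2 + 4y3 ≥ 7
  y1, y2, y3 ≥ 0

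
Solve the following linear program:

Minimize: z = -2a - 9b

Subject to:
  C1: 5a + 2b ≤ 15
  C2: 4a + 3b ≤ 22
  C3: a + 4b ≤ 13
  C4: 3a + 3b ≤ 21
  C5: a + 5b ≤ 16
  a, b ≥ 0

Evaluate the objective at each vertex of the feasible region:
  z(0, 0) = 0
  z(3, 0) = -6
  z(1.889, 2.778) = -28.78
  z(1, 3) = -29  ←
  z(0, 3.2) = -28.8
The minimum is at a = 1, b = 3.

a = 1, b = 3, z = -29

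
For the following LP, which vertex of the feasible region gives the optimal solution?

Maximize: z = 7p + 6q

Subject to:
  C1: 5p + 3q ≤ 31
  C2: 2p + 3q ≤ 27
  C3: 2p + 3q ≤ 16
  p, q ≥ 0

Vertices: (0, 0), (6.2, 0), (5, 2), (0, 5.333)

Evaluate the objective at each vertex of the feasible region:
  z(0, 0) = 0
  z(6.2, 0) = 43.4
  z(5, 2) = 47  ←
  z(0, 5.333) = 32
The maximum is at p = 5, q = 2.

(5, 2)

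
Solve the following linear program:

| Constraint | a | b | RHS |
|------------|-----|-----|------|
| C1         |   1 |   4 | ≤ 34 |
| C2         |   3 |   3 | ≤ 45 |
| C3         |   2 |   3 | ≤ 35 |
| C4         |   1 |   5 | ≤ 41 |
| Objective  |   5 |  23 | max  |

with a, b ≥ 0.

Evaluate the objective at each vertex of the feasible region:
  z(0, 0) = 0
  z(15, 0) = 75
  z(10, 5) = 165
  z(7.6, 6.6) = 189.8
  z(6, 7) = 191  ←
  z(0, 8.2) = 188.6
The maximum is at a = 6, b = 7.

a = 6, b = 7, z = 191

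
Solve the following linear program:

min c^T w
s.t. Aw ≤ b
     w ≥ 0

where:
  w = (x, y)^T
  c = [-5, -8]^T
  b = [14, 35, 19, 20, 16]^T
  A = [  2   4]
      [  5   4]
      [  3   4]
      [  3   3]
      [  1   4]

Evaluate the objective at each vertex of the feasible region:
  z(0, 0) = 0
  z(6.333, 0) = -31.67
  z(5, 1) = -33  ←
  z(0, 3.5) = -28
The minimum is at x = 5, y = 1.

x = 5, y = 1, z = -33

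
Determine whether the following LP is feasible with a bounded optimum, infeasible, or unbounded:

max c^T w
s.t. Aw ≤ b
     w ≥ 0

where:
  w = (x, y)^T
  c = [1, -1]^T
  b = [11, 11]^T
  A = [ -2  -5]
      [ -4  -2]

Unbounded (objective can increase without bound)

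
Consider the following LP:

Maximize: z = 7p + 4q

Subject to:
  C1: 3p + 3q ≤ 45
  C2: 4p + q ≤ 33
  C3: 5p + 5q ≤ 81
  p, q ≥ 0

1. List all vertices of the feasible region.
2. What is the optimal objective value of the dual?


1. (0, 0), (8.25, 0), (6, 9), (0, 15)
2. 78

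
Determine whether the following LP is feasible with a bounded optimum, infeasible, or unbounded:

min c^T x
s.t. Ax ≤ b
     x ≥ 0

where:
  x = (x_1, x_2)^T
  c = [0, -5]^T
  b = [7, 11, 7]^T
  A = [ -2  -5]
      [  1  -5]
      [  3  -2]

Unbounded (objective can decrease without bound)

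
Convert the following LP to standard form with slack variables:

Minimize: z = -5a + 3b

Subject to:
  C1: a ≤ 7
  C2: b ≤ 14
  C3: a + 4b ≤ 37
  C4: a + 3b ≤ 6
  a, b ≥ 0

min z = -5a + 3b

s.t.
  a + s1 = 7
  b + s2 = 14
  a + 4b + s3 = 37
  a + 3b + s4 = 6
  a, b, s1, s2, s3, s4 ≥ 0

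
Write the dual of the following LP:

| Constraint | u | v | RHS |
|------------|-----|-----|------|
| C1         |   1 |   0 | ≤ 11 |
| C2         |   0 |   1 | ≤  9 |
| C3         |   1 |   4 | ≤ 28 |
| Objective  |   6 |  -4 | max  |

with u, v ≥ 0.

Primal max cᵀx s.t. Ax ≤ b, x ≥ 0  →  Dual min bᵀy s.t. Aᵀy ≥ c, y ≥ 0.

Minimize: z = 11y1 + 9y2 + 28y3

Subject to:
  y1 + y3 ≥ 6
  y2 + 4y3 ≥ -4
  y1, y2, y3 ≥ 0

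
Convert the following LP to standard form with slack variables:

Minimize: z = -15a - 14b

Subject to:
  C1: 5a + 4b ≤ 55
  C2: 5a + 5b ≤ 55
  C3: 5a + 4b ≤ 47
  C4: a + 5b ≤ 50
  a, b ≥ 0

min z = -15a - 14b

s.t.
  5a + 4b + s1 = 55
  5a + 5b + s2 = 55
  5a + 4b + s3 = 47
  a + 5b + s4 = 50
  a, b, s1, s2, s3, s4 ≥ 0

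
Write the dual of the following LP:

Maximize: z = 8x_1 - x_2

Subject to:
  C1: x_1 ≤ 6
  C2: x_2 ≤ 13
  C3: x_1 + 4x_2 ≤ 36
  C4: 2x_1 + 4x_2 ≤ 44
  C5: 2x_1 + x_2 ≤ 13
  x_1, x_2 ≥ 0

Primal max cᵀx s.t. Ax ≤ b, x ≥ 0  →  Dual min bᵀy s.t. Aᵀy ≥ c, y ≥ 0.

Minimize: z = 6y1 + 13y2 + 36y3 + 44y4 + 13y5

Subject to:
  y1 + y3 + 2y4 + 2y5 ≥ 8
  y2 + 4y3 + 4y4 + y5 ≥ -1
  y1, y2, y3, y4, y5 ≥ 0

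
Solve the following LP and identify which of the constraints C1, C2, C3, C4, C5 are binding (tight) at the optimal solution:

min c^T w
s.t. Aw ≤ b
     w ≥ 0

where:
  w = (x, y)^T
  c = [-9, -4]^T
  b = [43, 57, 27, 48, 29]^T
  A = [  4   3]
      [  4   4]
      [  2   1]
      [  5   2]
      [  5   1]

At x = 4, y = 9, compute slack b - a·x for each constraint:
  C1: 43 − 43 = 0  (binding)
  C2: 57 − 52 = 5  (slack)
  C3: 27 − 17 = 10  (slack)
  C4: 48 − 38 = 10  (slack)
  C5: 29 − 29 = 0  (binding)

Optimal: x = 4, y = 9
Binding: C1, C5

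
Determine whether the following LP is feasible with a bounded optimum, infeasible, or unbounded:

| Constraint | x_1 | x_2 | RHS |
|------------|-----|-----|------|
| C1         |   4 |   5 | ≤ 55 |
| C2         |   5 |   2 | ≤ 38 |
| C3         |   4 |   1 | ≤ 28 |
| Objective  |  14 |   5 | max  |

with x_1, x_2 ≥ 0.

Feasible with a bounded optimal solution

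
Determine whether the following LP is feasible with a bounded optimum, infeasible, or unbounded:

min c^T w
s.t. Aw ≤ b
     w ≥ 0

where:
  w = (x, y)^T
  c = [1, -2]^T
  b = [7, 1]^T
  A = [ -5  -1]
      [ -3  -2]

Unbounded (objective can decrease without bound)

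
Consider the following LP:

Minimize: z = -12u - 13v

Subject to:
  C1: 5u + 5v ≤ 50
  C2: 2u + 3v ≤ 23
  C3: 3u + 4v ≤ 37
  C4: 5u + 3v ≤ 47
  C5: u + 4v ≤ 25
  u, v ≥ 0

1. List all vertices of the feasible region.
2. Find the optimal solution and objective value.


1. (0, 0), (9.4, 0), (8.5, 1.5), (7, 3), (3.4, 5.4), (0, 6.25)
2. u = 7, v = 3, z = -123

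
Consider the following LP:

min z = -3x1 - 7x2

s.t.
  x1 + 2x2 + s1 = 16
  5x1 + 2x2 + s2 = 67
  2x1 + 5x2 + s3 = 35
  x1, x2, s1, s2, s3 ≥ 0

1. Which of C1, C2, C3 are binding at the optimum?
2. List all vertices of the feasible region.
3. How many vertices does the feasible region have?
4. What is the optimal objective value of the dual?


1. C1, C3
2. (0, 0), (13.4, 0), (12.75, 1.625), (10, 3), (0, 7)
3. 5
4. -51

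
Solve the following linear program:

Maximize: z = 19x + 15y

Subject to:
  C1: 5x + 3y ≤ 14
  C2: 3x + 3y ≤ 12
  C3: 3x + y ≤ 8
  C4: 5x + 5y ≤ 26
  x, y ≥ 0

Evaluate the objective at each vertex of the feasible region:
  z(0, 0) = 0
  z(2.667, 0) = 50.67
  z(2.5, 0.5) = 55
  z(1, 3) = 64  ←
  z(0, 4) = 60
The maximum is at x = 1, y = 3.

x = 1, y = 3, z = 64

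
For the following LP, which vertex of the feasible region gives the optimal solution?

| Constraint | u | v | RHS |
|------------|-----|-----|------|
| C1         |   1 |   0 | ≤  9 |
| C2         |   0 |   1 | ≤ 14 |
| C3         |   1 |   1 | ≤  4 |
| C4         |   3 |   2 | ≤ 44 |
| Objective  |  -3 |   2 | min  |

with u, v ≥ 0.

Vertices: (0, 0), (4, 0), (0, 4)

Evaluate the objective at each vertex of the feasible region:
  z(0, 0) = 0
  z(4, 0) = -12  ←
  z(0, 4) = 8
The minimum is at u = 4, v = 0.

(4, 0)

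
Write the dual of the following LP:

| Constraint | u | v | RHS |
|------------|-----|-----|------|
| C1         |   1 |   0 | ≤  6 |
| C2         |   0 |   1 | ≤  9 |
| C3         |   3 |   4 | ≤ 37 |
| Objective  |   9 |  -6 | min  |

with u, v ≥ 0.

Primal min cᵀx s.t. Ax ≤ b, x ≥ 0  →  Dual max −bᵀy s.t. Aᵀy ≥ −c, y ≥ 0.

Maximize: z = -6y1 - 9y2 - 37y3

Subject to:
  y1 + 3y3 ≥ -9
  y2 + 4y3 ≥ 6
  y1, y2, y3 ≥ 0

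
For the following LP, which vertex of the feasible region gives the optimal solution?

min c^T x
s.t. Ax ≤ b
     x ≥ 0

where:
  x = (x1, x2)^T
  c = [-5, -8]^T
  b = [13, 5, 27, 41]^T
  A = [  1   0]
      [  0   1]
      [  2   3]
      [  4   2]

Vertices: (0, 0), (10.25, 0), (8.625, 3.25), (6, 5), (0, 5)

Evaluate the objective at each vertex of the feasible region:
  z(0, 0) = 0
  z(10.25, 0) = -51.25
  z(8.625, 3.25) = -69.12
  z(6, 5) = -70  ←
  z(0, 5) = -40
The minimum is at x1 = 6, x2 = 5.

(6, 5)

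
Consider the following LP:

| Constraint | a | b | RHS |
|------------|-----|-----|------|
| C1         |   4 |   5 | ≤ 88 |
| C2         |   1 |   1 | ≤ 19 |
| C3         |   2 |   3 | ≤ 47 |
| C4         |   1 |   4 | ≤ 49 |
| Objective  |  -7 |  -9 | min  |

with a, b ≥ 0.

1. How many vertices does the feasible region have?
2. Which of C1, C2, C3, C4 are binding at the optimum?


1. 5
2. C2, C3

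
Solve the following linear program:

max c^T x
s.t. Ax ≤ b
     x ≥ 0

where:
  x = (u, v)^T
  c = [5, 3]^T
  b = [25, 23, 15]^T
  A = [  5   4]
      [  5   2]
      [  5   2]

Evaluate the objective at each vertex of the feasible region:
  z(0, 0) = 0
  z(3, 0) = 15
  z(1, 5) = 20  ←
  z(0, 6.25) = 18.75
The maximum is at u = 1, v = 5.

u = 1, v = 5, z = 20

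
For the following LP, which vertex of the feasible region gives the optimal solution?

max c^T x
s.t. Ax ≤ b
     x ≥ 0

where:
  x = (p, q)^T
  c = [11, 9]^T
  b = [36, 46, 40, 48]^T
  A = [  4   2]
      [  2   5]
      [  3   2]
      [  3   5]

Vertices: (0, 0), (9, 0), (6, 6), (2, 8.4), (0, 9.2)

Evaluate the objective at each vertex of the feasible region:
  z(0, 0) = 0
  z(9, 0) = 99
  z(6, 6) = 120  ←
  z(2, 8.4) = 97.6
  z(0, 9.2) = 82.8
The maximum is at p = 6, q = 6.

(6, 6)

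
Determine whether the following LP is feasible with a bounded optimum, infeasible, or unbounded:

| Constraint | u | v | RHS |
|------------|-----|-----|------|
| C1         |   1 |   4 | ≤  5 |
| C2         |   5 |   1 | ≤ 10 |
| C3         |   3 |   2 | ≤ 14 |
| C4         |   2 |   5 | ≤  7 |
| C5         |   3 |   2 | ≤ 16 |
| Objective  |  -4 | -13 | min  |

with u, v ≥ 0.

Feasible with a bounded optimal solution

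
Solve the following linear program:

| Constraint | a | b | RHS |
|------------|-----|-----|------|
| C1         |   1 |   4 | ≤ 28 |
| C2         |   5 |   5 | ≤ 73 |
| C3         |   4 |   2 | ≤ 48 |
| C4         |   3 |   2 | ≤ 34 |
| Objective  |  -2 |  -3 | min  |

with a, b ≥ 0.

Evaluate the objective at each vertex of the feasible region:
  z(0, 0) = 0
  z(11.33, 0) = -22.67
  z(8, 5) = -31  ←
  z(0, 7) = -21
The minimum is at a = 8, b = 5.

a = 8, b = 5, z = -31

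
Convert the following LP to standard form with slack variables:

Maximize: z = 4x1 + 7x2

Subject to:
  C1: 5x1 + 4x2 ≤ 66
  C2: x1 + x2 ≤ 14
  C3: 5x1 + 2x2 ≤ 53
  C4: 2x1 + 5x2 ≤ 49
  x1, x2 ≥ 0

max z = 4x1 + 7x2

s.t.
  5x1 + 4x2 + s1 = 66
  x1 + x2 + s2 = 14
  5x1 + 2x2 + s3 = 53
  2x1 + 5x2 + s4 = 49
  x1, x2, s1, s2, s3, s4 ≥ 0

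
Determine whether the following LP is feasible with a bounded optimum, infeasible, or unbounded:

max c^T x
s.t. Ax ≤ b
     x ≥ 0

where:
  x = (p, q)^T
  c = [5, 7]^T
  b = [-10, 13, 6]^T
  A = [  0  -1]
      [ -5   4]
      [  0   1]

Infeasible (no feasible solution exists)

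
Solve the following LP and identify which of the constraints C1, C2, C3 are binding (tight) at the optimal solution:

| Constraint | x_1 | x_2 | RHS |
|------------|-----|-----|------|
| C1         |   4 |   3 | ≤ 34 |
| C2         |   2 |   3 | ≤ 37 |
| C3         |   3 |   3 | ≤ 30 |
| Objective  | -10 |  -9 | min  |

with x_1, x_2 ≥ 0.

At x_1 = 4, x_2 = 6, compute slack b - a·x for each constraint:
  C1: 34 − 34 = 0  (binding)
  C2: 37 − 26 = 11  (slack)
  C3: 30 − 30 = 0  (binding)

Optimal: x_1 = 4, x_2 = 6
Binding: C1, C3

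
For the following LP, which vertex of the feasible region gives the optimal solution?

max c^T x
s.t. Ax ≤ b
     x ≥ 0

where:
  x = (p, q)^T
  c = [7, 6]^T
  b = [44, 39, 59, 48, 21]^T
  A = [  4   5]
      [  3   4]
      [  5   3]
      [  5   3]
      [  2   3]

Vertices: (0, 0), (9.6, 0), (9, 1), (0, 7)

Evaluate the objective at each vertex of the feasible region:
  z(0, 0) = 0
  z(9.6, 0) = 67.2
  z(9, 1) = 69  ←
  z(0, 7) = 42
The maximum is at p = 9, q = 1.

(9, 1)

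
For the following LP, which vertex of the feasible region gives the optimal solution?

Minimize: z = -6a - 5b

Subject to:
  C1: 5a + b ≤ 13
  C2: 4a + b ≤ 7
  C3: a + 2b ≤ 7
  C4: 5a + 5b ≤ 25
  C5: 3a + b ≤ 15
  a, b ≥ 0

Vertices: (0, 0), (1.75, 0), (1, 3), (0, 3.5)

Evaluate the objective at each vertex of the feasible region:
  z(0, 0) = 0
  z(1.75, 0) = -10.5
  z(1, 3) = -21  ←
  z(0, 3.5) = -17.5
The minimum is at a = 1, b = 3.

(1, 3)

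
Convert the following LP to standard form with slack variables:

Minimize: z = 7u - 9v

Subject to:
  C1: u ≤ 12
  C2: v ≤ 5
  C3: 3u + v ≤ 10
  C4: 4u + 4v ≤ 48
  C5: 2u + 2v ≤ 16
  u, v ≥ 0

min z = 7u - 9v

s.t.
  u + s1 = 12
  v + s2 = 5
  3u + v + s3 = 10
  4u + 4v + s4 = 48
  2u + 2v + s5 = 16
  u, v, s1, s2, s3, s4, s5 ≥ 0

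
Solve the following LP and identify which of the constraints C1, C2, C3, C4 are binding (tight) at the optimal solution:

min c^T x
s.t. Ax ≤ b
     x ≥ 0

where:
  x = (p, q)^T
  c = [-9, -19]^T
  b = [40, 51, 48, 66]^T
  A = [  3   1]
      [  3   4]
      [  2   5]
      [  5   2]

At p = 9, q = 6, compute slack b - a·x for each constraint:
  C1: 40 − 33 = 7  (slack)
  C2: 51 − 51 = 0  (binding)
  C3: 48 − 48 = 0  (binding)
  C4: 66 − 57 = 9  (slack)

Optimal: p = 9, q = 6
Binding: C2, C3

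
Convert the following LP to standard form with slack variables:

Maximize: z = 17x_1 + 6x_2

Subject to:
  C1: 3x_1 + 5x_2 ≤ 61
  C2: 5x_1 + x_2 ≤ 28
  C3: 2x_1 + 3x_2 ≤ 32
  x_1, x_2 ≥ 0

max z = 17x_1 + 6x_2

s.t.
  3x_1 + 5x_2 + s1 = 61
  5x_1 + x_2 + s2 = 28
  2x_1 + 3x_2 + s3 = 32
  x_1, x_2, s1, s2, s3 ≥ 0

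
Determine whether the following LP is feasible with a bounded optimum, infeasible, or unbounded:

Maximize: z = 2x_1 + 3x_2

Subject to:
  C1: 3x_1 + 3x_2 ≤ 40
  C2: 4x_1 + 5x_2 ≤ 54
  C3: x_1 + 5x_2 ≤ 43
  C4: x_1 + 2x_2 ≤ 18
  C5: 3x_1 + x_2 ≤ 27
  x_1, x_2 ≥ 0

Feasible with a bounded optimal solution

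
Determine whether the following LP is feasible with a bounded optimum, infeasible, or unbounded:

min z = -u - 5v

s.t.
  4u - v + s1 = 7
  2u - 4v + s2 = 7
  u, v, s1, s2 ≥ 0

Unbounded (objective can decrease without bound)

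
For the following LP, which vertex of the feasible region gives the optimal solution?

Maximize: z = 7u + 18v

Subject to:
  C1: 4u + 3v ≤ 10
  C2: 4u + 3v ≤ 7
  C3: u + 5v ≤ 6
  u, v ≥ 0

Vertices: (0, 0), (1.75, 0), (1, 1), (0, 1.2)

Evaluate the objective at each vertex of the feasible region:
  z(0, 0) = 0
  z(1.75, 0) = 12.25
  z(1, 1) = 25  ←
  z(0, 1.2) = 21.6
The maximum is at u = 1, v = 1.

(1, 1)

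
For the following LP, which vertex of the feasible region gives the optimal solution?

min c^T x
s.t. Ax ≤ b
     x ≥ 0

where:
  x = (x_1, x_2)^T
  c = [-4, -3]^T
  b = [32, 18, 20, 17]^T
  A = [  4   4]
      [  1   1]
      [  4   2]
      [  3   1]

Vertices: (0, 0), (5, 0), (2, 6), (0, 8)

Evaluate the objective at each vertex of the feasible region:
  z(0, 0) = 0
  z(5, 0) = -20
  z(2, 6) = -26  ←
  z(0, 8) = -24
The minimum is at x_1 = 2, x_2 = 6.

(2, 6)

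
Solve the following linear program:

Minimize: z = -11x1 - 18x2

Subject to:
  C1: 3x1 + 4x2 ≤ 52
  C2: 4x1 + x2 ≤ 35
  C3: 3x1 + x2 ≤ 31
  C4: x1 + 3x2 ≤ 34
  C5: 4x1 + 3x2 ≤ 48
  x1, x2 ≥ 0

Evaluate the objective at each vertex of the feasible region:
  z(0, 0) = 0
  z(8.75, 0) = -96.25
  z(7.125, 6.5) = -195.4
  z(5.143, 9.143) = -221.1
  z(4, 10) = -224  ←
  z(0, 11.33) = -204
The minimum is at x1 = 4, x2 = 10.

x1 = 4, x2 = 10, z = -224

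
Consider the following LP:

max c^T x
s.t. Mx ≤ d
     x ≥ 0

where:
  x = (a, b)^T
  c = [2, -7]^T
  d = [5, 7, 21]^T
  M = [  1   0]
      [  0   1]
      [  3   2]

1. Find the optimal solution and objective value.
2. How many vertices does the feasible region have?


1. a = 5, b = 0, z = 10
2. 5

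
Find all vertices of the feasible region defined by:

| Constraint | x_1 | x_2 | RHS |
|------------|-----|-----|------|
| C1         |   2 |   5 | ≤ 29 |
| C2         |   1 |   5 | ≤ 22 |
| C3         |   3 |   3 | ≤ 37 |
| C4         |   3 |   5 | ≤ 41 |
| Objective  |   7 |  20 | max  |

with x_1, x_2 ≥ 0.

(0, 0), (12.33, 0), (10.89, 1.444), (7, 3), (0, 4.4)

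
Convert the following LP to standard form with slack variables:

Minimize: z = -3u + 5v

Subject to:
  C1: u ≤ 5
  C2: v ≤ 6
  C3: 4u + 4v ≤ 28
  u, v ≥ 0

min z = -3u + 5v

s.t.
  u + s1 = 5
  v + s2 = 6
  4u + 4v + s3 = 28
  u, v, s1, s2, s3 ≥ 0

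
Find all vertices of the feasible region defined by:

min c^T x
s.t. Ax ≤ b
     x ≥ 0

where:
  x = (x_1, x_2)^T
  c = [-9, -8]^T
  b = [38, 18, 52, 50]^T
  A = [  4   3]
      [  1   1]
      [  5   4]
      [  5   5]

(0, 0), (9.5, 0), (8, 2), (0, 10)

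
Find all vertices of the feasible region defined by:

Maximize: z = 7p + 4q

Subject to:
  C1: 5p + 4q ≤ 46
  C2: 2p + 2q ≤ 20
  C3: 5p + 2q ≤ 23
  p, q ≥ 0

(0, 0), (4.6, 0), (1, 9), (0, 10)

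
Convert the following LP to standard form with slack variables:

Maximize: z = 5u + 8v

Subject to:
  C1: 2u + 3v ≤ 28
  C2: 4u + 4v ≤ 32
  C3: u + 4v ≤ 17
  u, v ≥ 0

max z = 5u + 8v

s.t.
  2u + 3v + s1 = 28
  4u + 4v + s2 = 32
  u + 4v + s3 = 17
  u, v, s1, s2, s3 ≥ 0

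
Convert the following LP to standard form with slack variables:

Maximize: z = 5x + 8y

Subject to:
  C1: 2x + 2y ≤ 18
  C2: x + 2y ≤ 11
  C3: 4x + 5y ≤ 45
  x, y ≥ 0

max z = 5x + 8y

s.t.
  2x + 2y + s1 = 18
  x + 2y + s2 = 11
  4x + 5y + s3 = 45
  x, y, s1, s2, s3 ≥ 0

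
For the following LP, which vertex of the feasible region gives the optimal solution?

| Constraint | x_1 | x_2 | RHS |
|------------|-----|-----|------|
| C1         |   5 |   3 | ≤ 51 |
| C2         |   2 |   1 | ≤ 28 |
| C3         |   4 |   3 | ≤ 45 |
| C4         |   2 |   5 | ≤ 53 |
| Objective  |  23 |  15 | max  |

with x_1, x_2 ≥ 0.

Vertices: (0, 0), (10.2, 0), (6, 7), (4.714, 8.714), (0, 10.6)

Evaluate the objective at each vertex of the feasible region:
  z(0, 0) = 0
  z(10.2, 0) = 234.6
  z(6, 7) = 243  ←
  z(4.714, 8.714) = 239.1
  z(0, 10.6) = 159
The maximum is at x_1 = 6, x_2 = 7.

(6, 7)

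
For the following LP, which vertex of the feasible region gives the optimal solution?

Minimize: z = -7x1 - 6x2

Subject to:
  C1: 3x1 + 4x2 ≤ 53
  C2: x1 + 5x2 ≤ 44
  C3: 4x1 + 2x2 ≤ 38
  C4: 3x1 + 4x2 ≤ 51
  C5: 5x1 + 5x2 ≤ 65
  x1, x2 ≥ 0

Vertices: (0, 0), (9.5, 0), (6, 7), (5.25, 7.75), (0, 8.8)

Evaluate the objective at each vertex of the feasible region:
  z(0, 0) = 0
  z(9.5, 0) = -66.5
  z(6, 7) = -84  ←
  z(5.25, 7.75) = -83.25
  z(0, 8.8) = -52.8
The minimum is at x1 = 6, x2 = 7.

(6, 7)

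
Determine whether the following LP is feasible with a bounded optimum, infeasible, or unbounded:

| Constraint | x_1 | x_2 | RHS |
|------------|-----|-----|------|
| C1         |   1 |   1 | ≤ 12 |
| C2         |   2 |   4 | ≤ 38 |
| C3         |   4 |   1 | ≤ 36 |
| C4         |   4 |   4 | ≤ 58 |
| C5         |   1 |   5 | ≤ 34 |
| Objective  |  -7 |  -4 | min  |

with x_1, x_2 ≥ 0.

Feasible with a bounded optimal solution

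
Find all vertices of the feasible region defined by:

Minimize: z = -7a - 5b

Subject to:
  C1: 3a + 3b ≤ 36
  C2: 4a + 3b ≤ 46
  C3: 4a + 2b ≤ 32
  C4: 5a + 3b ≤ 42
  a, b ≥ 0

(0, 0), (8, 0), (6, 4), (3, 9), (0, 12)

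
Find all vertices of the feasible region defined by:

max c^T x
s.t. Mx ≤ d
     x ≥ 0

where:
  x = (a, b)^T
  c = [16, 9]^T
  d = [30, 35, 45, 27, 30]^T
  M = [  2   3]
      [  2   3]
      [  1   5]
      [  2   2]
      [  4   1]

(0, 0), (7.5, 0), (6, 6), (2.143, 8.571), (0, 9)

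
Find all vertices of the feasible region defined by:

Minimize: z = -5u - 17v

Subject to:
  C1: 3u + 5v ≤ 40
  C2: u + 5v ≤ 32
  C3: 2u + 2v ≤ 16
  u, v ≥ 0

(0, 0), (8, 0), (2, 6), (0, 6.4)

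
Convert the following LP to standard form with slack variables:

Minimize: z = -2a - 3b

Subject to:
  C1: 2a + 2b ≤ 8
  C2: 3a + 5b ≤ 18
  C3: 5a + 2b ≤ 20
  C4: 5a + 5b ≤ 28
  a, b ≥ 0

min z = -2a - 3b

s.t.
  2a + 2b + s1 = 8
  3a + 5b + s2 = 18
  5a + 2b + s3 = 20
  5a + 5b + s4 = 28
  a, b, s1, s2, s3, s4 ≥ 0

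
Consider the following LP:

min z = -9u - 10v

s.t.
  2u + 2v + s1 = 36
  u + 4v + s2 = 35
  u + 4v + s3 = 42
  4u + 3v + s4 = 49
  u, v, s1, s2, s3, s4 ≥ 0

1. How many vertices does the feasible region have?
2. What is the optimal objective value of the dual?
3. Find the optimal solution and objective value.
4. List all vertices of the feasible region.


1. 4
2. -133
3. u = 7, v = 7, z = -133
4. (0, 0), (12.25, 0), (7, 7), (0, 8.75)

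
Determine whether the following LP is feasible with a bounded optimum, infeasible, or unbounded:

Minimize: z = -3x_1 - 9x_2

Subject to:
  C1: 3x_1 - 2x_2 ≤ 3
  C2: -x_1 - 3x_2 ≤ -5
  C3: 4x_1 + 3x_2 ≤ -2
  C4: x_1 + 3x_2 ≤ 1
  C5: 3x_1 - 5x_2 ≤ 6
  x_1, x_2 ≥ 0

Infeasible (no feasible solution exists)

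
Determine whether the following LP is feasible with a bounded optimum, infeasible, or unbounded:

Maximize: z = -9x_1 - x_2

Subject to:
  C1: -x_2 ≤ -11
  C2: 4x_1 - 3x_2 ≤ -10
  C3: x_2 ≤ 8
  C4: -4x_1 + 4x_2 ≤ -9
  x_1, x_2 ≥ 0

Infeasible (no feasible solution exists)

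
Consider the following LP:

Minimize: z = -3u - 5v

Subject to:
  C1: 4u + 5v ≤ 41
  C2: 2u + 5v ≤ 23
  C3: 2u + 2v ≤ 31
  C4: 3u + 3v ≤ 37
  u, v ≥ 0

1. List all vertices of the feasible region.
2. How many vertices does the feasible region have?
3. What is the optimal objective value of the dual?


1. (0, 0), (10.25, 0), (9, 1), (0, 4.6)
2. 4
3. -32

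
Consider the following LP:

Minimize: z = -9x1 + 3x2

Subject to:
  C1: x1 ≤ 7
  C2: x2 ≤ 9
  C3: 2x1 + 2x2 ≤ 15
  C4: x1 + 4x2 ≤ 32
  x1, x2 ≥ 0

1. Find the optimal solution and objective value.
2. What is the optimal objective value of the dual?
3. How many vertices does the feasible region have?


1. x1 = 7, x2 = 0, z = -63
2. -63
3. 4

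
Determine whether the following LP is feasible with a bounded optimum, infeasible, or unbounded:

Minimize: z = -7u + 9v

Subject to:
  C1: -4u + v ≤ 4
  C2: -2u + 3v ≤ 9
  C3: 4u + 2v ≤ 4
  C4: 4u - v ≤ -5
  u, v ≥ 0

Infeasible (no feasible solution exists)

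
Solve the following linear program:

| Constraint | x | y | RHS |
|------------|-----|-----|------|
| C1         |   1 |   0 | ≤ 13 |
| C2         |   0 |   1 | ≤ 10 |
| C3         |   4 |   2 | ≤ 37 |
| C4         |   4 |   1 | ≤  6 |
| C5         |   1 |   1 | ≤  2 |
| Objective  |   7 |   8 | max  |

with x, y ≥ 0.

Evaluate the objective at each vertex of the feasible region:
  z(0, 0) = 0
  z(1.5, 0) = 10.5
  z(1.333, 0.6667) = 14.67
  z(0, 2) = 16  ←
The maximum is at x = 0, y = 2.

x = 0, y = 2, z = 16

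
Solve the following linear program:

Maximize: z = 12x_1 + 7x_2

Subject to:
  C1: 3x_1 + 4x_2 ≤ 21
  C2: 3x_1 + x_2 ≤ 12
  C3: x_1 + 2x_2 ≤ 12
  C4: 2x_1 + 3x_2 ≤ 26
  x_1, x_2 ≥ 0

Evaluate the objective at each vertex of the feasible region:
  z(0, 0) = 0
  z(4, 0) = 48
  z(3, 3) = 57  ←
  z(0, 5.25) = 36.75
The maximum is at x_1 = 3, x_2 = 3.

x_1 = 3, x_2 = 3, z = 57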